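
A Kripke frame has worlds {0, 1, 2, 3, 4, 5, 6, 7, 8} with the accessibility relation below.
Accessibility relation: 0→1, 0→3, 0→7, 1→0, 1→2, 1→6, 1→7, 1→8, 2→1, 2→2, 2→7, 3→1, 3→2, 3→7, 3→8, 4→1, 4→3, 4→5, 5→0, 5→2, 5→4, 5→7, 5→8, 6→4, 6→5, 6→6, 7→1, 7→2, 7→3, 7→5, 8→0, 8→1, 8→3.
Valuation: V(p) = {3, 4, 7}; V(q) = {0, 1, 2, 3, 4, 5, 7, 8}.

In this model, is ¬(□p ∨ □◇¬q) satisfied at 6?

Recall that □ψ holds at a world iff ψ holds at every accessible world, and ◇ψ holds iff ψ holds at some accessible world.
At 6: □p ∨ □◇¬q is false, so ¬(□p ∨ □◇¬q) is true.
  At 6: □p is false, □◇¬q is false, so □p ∨ □◇¬q is false.
    At 6: □p requires p at every successor {4, 5, 6}.
      p fails at 5, so □p is false at 6.
    At 6: □◇¬q requires ◇¬q at every successor {4, 5, 6}.
      ◇¬q fails at 4, so □◇¬q is false at 6.

Yes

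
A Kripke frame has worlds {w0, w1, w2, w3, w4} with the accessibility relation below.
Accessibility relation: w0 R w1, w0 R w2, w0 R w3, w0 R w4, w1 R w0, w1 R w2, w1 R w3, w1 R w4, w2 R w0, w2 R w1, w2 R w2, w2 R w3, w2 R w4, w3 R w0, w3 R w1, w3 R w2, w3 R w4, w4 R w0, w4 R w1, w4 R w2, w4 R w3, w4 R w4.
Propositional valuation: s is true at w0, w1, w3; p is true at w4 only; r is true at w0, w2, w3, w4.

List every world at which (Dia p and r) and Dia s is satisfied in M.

Let φ = (Dia p and r) and Dia s. Evaluate φ at each world:
  w0 (successors {w1, w2, w3, w4}): φ is true.
  w1 (successors {w0, w2, w3, w4}): φ is false.
  w2 (successors {w0, w1, w2, w3, w4}): φ is true.
  w3 (successors {w0, w1, w2, w4}): φ is true.
  w4 (successors {w0, w1, w2, w3, w4}): φ is true.
For instance, at w1:
  At w1: Dia p and r is false, Dia s is true, so (Dia p and r) and Dia s is false.
    At w1: Dia p is true, r is false, so Dia p and r is false.
      At w1: Dia p requires p at some successor in {w0, w2, w3, w4}.
        p holds at w4, so Dia p is true at w1.
    At w1: Dia s requires s at some successor in {w0, w2, w3, w4}.
      s holds at w0, so Dia s is true at w1.
Satisfying worlds: {w0, w2, w3, w4}

w0, w2, w3, w4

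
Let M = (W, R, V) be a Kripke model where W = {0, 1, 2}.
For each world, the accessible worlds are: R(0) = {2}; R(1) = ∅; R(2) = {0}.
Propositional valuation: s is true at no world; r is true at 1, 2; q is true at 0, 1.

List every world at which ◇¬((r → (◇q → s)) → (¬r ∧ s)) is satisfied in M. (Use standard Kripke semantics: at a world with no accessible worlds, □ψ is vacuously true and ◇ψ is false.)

Let φ = ◇¬((r → (◇q → s)) → (¬r ∧ s)). Evaluate φ at each world:
  0 (successors {2}): φ is false.
  1 (successors ∅): φ is false.
  2 (successors {0}): φ is true.
For instance, at 2:
  At 2: ◇¬((r → (◇q → s)) → (¬r ∧ s)) requires ¬((r → (◇q → s)) → (¬r ∧ s)) at some successor in {0}.
    ¬((r → (◇q → s)) → (¬r ∧ s)) holds at 0, so ◇¬((r → (◇q → s)) → (¬r ∧ s)) is true at 2.
      At 0: (r → (◇q → s)) → (¬r ∧ s) is false, so ¬((r → (◇q → s)) → (¬r ∧ s)) is true.
Satisfying worlds: {2}

2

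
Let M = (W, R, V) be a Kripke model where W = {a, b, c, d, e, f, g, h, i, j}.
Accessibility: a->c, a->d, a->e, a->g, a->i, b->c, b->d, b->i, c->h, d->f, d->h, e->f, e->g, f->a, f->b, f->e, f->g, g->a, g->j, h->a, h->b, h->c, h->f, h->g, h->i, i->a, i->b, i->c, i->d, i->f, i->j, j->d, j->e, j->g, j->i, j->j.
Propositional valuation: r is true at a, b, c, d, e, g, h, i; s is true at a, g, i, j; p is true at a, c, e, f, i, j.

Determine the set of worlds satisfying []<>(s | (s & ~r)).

Recall that []ψ holds at a world iff ψ holds at every accessible world, and <>ψ holds iff ψ holds at some accessible world.
Let φ = []<>(s | (s & ~r)). Evaluate φ at each world:
  a (successors {c, d, e, g, i}): φ is false.
  b (successors {c, d, i}): φ is false.
  c (successors {h}): φ is true.
  d (successors {f, h}): φ is true.
  e (successors {f, g}): φ is true.
  f (successors {a, b, e, g}): φ is true.
  g (successors {a, j}): φ is true.
  h (successors {a, b, c, f, g, i}): φ is false.
  i (successors {a, b, c, d, f, j}): φ is false.
  j (successors {d, e, g, i, j}): φ is false.
For instance, at e:
  At e: []<>(s | (s & ~r)) requires <>(s | (s & ~r)) at every successor {f, g}.
      At f: <>(s | (s & ~r)) requires s | (s & ~r) at some successor in {a, b, e, g}.
        s | (s & ~r) holds at a, so <>(s | (s & ~r)) is true at f.
      At g: <>(s | (s & ~r)) requires s | (s & ~r) at some successor in {a, j}.
        s | (s & ~r) holds at a, so <>(s | (s & ~r)) is true at g.
  So []<>(s | (s & ~r)) is true at e.
Satisfying worlds: {c, d, e, f, g}

c, d, e, f, g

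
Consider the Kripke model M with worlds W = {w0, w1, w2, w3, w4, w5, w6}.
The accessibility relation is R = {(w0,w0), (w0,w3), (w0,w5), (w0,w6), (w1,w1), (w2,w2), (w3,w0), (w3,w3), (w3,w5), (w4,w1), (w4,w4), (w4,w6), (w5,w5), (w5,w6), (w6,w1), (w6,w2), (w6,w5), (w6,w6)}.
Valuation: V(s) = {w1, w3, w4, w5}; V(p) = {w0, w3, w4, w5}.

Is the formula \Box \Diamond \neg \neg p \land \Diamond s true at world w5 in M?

Yes

At w5: \Box \Diamond \neg \neg p is true, \Diamond s is true, so \Box \Diamond \neg \neg p \land \Diamond s is true.
  At w5: \Box \Diamond \neg \neg p requires \Diamond \neg \neg p at every successor {w5, w6}.
      At w5: \Diamond \neg \neg p requires \neg \neg p at some successor in {w5, w6}.
        \neg \neg p holds at w5, so \Diamond \neg \neg p is true at w5.
      At w6: \Diamond \neg \neg p requires \neg \neg p at some successor in {w1, w2, w5, w6}.
        \neg \neg p holds at w5, so \Diamond \neg \neg p is true at w6.
  So \Box \Diamond \neg \neg p is true at w5.
  At w5: \Diamond s requires s at some successor in {w5, w6}.
    s holds at w5, so \Diamond s is true at w5.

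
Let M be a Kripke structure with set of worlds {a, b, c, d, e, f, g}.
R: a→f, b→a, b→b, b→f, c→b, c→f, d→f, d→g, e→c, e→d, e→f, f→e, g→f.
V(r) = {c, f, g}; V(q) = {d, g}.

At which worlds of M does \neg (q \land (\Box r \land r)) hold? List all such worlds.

a, b, c, d, e, f

Recall that \Box ψ holds at a world iff ψ holds at every accessible world, and \Diamond ψ holds iff ψ holds at some accessible world.
Let φ = \neg (q \land (\Box r \land r)). Evaluate φ at each world:
  a (successors {f}): φ is true.
  b (successors {a, b, f}): φ is true.
  c (successors {b, f}): φ is true.
  d (successors {f, g}): φ is true.
  e (successors {c, d, f}): φ is true.
  f (successors {e}): φ is true.
  g (successors {f}): φ is false.
For instance, at f:
  At f: q \land (\Box r \land r) is false, so \neg (q \land (\Box r \land r)) is true.
    At f: q is false, \Box r \land r is false, so q \land (\Box r \land r) is false.
      At f: \Box r is false, r is true, so \Box r \land r is false.
Satisfying worlds: {a, b, c, d, e, f}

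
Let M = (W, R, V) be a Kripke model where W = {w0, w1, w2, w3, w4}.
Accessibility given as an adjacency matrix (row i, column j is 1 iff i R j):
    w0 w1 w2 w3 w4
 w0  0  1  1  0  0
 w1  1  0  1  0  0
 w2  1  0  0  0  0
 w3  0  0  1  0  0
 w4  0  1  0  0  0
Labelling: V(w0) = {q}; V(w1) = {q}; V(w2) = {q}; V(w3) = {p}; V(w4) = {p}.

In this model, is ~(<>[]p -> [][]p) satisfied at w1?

No

At w1: <>[]p -> [][]p is true, so ~(<>[]p -> [][]p) is false.
  At w1: <>[]p is false, [][]p is false, so <>[]p -> [][]p is true.
    At w1: <>[]p requires []p at some successor in {w0, w2}.
      At w0: []p is false.
      At w2: []p is false.
    So <>[]p is false at w1.
    At w1: [][]p requires []p at every successor {w0, w2}.
      []p fails at w0, so [][]p is false at w1.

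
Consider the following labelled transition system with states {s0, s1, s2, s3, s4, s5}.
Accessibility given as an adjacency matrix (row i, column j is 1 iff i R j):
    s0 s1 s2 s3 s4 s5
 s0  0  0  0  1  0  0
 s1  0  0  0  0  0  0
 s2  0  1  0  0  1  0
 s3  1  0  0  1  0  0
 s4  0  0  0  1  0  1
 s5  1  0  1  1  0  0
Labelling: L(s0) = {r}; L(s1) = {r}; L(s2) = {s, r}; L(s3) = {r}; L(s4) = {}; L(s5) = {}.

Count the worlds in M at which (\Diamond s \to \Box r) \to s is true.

Recall that \Box ψ holds at a world iff ψ holds at every accessible world, and \Diamond ψ holds iff ψ holds at some accessible world.
Let φ = (\Diamond s \to \Box r) \to s. Evaluate φ at each world:
  s0 (successors {s3}): φ is false.
  s1 (successors ∅): φ is false.
  s2 (successors {s1, s4}): φ is true.
  s3 (successors {s0, s3}): φ is false.
  s4 (successors {s3, s5}): φ is false.
  s5 (successors {s0, s2, s3}): φ is false.
For instance, at s5:
  At s5: \Diamond s \to \Box r is true, s is false, so (\Diamond s \to \Box r) \to s is false.
    At s5: \Diamond s is true, \Box r is true, so \Diamond s \to \Box r is true.
      At s5: \Diamond s requires s at some successor in {s0, s2, s3}.
        s holds at s2, so \Diamond s is true at s5.
      At s5: \Box r requires r at every successor {s0, s2, s3}.
        At s0: r is true.
        At s2: r is true.
        At s3: r is true.
      So \Box r is true at s5.
Satisfying worlds: {s2}

1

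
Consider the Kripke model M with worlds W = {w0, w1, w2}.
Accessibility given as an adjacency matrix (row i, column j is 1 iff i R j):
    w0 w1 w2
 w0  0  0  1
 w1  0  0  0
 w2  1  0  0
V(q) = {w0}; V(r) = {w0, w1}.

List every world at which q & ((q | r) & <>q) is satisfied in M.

Recall that <>ψ holds at a world iff ψ holds at some accessible world.
Let φ = q & ((q | r) & <>q). Evaluate φ at each world:
  w0 (successors {w2}): φ is false.
  w1 (successors ∅): φ is false.
  w2 (successors {w0}): φ is false.
For instance, at w0:
  At w0: q is true, (q | r) & <>q is false, so q & ((q | r) & <>q) is false.
    At w0: q | r is true, <>q is false, so (q | r) & <>q is false.
      At w0: <>q requires q at some successor in {w2}.
        At w2: q is false.
      So <>q is false at w0.
Satisfying worlds: none.

none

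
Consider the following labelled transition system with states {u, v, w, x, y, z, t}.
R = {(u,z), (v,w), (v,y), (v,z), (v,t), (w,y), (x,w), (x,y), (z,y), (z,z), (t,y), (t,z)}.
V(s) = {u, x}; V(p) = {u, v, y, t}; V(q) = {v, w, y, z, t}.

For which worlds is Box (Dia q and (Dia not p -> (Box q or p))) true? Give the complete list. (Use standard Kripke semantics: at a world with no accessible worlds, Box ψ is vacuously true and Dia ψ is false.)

u, y

Let φ = Box (Dia q and (Dia not p -> (Box q or p))). Evaluate φ at each world:
  u (successors {z}): φ is true.
  v (successors {w, y, z, t}): φ is false.
  w (successors {y}): φ is false.
  x (successors {w, y}): φ is false.
  y (successors ∅): φ is true.
  z (successors {y, z}): φ is false.
  t (successors {y, z}): φ is false.
For instance, at x:
  At x: Box (Dia q and (Dia not p -> (Box q or p))) requires Dia q and (Dia not p -> (Box q or p)) at every successor {w, y}.
    Dia q and (Dia not p -> (Box q or p)) fails at y, so Box (Dia q and (Dia not p -> (Box q or p))) is false at x.
      At y: Dia q is false, Dia not p -> (Box q or p) is true, so Dia q and (Dia not p -> (Box q or p)) is false.
Satisfying worlds: {u, y}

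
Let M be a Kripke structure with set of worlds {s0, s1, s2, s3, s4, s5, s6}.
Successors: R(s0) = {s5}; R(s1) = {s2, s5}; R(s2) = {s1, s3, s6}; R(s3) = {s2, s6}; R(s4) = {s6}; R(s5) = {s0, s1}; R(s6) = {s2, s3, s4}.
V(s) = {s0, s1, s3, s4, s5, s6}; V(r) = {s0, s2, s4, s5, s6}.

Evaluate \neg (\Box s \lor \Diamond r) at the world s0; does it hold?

At s0: \Box s \lor \Diamond r is true, so \neg (\Box s \lor \Diamond r) is false.
  At s0: \Box s is true, \Diamond r is true, so \Box s \lor \Diamond r is true.
    At s0: \Box s requires s at every successor {s5}.
      At s5: s is true.
    So \Box s is true at s0.
    At s0: \Diamond r requires r at some successor in {s5}.
      r holds at s5, so \Diamond r is true at s0.

No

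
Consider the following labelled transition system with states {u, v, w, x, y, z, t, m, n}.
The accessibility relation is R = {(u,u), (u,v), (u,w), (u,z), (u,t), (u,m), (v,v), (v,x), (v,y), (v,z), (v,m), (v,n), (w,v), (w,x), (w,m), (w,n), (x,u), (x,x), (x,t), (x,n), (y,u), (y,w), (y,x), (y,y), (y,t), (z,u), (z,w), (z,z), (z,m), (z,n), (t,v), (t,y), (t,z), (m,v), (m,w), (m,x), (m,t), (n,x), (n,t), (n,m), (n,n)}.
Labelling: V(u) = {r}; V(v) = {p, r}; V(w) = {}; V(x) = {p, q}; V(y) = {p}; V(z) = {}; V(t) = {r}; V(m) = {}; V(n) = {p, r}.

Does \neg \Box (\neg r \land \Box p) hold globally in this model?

Yes

Recall that \Box ψ holds at a world iff ψ holds at every accessible world, and \Diamond ψ holds iff ψ holds at some accessible world.
Let φ = \neg \Box (\neg r \land \Box p). Evaluate φ at each world:
  u (successors {u, v, w, z, t, m}): φ is true.
  v (successors {v, x, y, z, m, n}): φ is true.
  w (successors {v, x, m, n}): φ is true.
  x (successors {u, x, t, n}): φ is true.
  y (successors {u, w, x, y, t}): φ is true.
  z (successors {u, w, z, m, n}): φ is true.
  t (successors {v, y, z}): φ is true.
  m (successors {v, w, x, t}): φ is true.
  n (successors {x, t, m, n}): φ is true.
For instance, at w:
  At w: \Box (\neg r \land \Box p) is false, so \neg \Box (\neg r \land \Box p) is true.
    At w: \Box (\neg r \land \Box p) requires \neg r \land \Box p at every successor {v, x, m, n}.
      \neg r \land \Box p fails at v, so \Box (\neg r \land \Box p) is false at w.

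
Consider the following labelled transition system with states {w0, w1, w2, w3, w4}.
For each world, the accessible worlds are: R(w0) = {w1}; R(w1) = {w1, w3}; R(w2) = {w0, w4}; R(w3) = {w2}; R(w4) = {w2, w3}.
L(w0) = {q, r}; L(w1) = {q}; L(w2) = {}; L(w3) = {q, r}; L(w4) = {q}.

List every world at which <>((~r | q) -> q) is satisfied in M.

Let φ = <>((~r | q) -> q). Evaluate φ at each world:
  w0 (successors {w1}): φ is true.
  w1 (successors {w1, w3}): φ is true.
  w2 (successors {w0, w4}): φ is true.
  w3 (successors {w2}): φ is false.
  w4 (successors {w2, w3}): φ is true.
For instance, at w0:
  At w0: <>((~r | q) -> q) requires (~r | q) -> q at some successor in {w1}.
    (~r | q) -> q holds at w1, so <>((~r | q) -> q) is true at w0.
Satisfying worlds: {w0, w1, w2, w4}

w0, w1, w2, w4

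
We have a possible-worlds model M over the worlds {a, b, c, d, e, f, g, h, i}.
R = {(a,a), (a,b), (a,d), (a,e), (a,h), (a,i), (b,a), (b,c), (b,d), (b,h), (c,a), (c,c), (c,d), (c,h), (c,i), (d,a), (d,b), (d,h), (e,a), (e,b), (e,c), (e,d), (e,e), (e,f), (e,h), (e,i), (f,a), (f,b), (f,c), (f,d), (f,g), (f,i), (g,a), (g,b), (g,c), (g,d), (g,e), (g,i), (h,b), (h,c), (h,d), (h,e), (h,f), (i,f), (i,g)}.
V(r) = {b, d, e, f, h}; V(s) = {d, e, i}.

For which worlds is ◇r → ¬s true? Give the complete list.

a, b, c, f, g, h

Let φ = ◇r → ¬s. Evaluate φ at each world:
  a (successors {a, b, d, e, h, i}): φ is true.
  b (successors {a, c, d, h}): φ is true.
  c (successors {a, c, d, h, i}): φ is true.
  d (successors {a, b, h}): φ is false.
  e (successors {a, b, c, d, e, f, h, i}): φ is false.
  f (successors {a, b, c, d, g, i}): φ is true.
  g (successors {a, b, c, d, e, i}): φ is true.
  h (successors {b, c, d, e, f}): φ is true.
  i (successors {f, g}): φ is false.
For instance, at b:
  At b: ◇r is true, ¬s is true, so ◇r → ¬s is true.
    At b: ◇r requires r at some successor in {a, c, d, h}.
      r holds at d, so ◇r is true at b.
Satisfying worlds: {a, b, c, f, g, h}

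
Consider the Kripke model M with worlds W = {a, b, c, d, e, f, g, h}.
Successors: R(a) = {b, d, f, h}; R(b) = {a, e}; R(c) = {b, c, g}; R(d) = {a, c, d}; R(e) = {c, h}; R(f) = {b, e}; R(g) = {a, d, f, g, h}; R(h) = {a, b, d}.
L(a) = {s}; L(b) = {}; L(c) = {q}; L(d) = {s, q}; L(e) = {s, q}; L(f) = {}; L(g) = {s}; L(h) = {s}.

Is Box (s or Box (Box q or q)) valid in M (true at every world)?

No

Let φ = Box (s or Box (Box q or q)). Evaluate φ at each world:
  a (successors {b, d, f, h}): φ is false.
  b (successors {a, e}): φ is true.
  c (successors {b, c, g}): φ is false.
  d (successors {a, c, d}): φ is false.
  e (successors {c, h}): φ is false.
  f (successors {b, e}): φ is false.
  g (successors {a, d, f, g, h}): φ is false.
  h (successors {a, b, d}): φ is false.
Detail at a (counterexample):
  At a: Box (s or Box (Box q or q)) requires s or Box (Box q or q) at every successor {b, d, f, h}.
    s or Box (Box q or q) fails at b, so Box (s or Box (Box q or q)) is false at a.
      At b: s is false, Box (Box q or q) is false, so s or Box (Box q or q) is false.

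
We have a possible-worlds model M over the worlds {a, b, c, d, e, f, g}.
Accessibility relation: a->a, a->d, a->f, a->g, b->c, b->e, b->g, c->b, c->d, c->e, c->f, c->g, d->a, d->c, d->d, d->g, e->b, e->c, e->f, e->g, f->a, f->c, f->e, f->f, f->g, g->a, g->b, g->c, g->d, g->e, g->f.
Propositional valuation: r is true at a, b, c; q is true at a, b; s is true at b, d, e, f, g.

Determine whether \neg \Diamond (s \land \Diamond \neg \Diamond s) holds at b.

Yes

At b: \Diamond (s \land \Diamond \neg \Diamond s) is false, so \neg \Diamond (s \land \Diamond \neg \Diamond s) is true.
  At b: \Diamond (s \land \Diamond \neg \Diamond s) requires s \land \Diamond \neg \Diamond s at some successor in {c, e, g}.
    At c: s \land \Diamond \neg \Diamond s is false.
    At e: s \land \Diamond \neg \Diamond s is false.
    At g: s \land \Diamond \neg \Diamond s is false.
  So \Diamond (s \land \Diamond \neg \Diamond s) is false at b.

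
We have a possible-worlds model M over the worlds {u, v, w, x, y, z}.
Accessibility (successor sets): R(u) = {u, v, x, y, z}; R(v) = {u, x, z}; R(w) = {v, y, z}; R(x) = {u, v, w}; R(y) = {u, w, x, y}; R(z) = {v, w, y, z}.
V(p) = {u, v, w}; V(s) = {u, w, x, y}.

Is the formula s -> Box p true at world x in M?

Yes

Recall that Box ψ holds at a world iff ψ holds at every accessible world, and Dia ψ holds iff ψ holds at some accessible world.
At x: s is true, Box p is true, so s -> Box p is true.
  At x: Box p requires p at every successor {u, v, w}.
    At u: p is true.
    At v: p is true.
    At w: p is true.
  So Box p is true at x.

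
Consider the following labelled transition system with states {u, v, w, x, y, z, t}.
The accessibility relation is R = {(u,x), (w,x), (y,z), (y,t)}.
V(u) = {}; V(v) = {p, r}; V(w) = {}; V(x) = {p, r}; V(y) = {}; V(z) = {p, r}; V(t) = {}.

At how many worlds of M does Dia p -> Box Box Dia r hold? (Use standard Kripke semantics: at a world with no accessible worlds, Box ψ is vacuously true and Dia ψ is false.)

7

Let φ = Dia p -> Box Box Dia r. Evaluate φ at each world:
  u (successors {x}): φ is true.
  v (successors ∅): φ is true.
  w (successors {x}): φ is true.
  x (successors ∅): φ is true.
  y (successors {z, t}): φ is true.
  z (successors ∅): φ is true.
  t (successors ∅): φ is true.
For instance, at u:
  At u: Dia p is true, Box Box Dia r is true, so Dia p -> Box Box Dia r is true.
    At u: Dia p requires p at some successor in {x}.
      p holds at x, so Dia p is true at u.
    At u: Box Box Dia r requires Box Dia r at every successor {x}.
      At x: Box Dia r is true.
    So Box Box Dia r is true at u.
Satisfying worlds: {u, v, w, x, y, z, t}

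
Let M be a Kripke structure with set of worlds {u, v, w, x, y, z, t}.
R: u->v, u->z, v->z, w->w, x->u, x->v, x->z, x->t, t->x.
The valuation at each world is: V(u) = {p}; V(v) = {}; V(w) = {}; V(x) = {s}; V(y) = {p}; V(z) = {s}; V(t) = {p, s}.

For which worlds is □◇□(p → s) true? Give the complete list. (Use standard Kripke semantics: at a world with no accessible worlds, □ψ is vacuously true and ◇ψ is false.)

w, y, z, t

Let φ = □◇□(p → s). Evaluate φ at each world:
  u (successors {v, z}): φ is false.
  v (successors {z}): φ is false.
  w (successors {w}): φ is true.
  x (successors {u, v, z, t}): φ is false.
  y (successors ∅): φ is true.
  z (successors ∅): φ is true.
  t (successors {x}): φ is true.
For instance, at t:
  At t: □◇□(p → s) requires ◇□(p → s) at every successor {x}.
      At x: ◇□(p → s) requires □(p → s) at some successor in {u, v, z, t}.
        □(p → s) holds at u, so ◇□(p → s) is true at x.
  So □◇□(p → s) is true at t.
Satisfying worlds: {w, y, z, t}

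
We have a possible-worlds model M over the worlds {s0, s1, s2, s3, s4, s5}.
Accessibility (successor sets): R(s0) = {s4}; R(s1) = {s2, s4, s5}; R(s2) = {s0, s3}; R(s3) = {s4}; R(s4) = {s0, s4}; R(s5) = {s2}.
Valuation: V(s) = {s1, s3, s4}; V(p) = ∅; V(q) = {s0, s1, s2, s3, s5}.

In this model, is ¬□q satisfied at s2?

Recall that □ψ holds at a world iff ψ holds at every accessible world, and ◇ψ holds iff ψ holds at some accessible world.
At s2: □q is true, so ¬□q is false.
  At s2: □q requires q at every successor {s0, s3}.
    At s0: q is true.
    At s3: q is true.
  So □q is true at s2.

No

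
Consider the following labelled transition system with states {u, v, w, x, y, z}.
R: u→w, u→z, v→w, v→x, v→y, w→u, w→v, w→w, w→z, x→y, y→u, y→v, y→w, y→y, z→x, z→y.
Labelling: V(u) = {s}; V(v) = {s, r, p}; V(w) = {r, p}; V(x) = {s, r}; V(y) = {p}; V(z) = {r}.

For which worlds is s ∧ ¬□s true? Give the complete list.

Recall that □ψ holds at a world iff ψ holds at every accessible world, and ◇ψ holds iff ψ holds at some accessible world.
Let φ = s ∧ ¬□s. Evaluate φ at each world:
  u (successors {w, z}): φ is true.
  v (successors {w, x, y}): φ is true.
  w (successors {u, v, w, z}): φ is false.
  x (successors {y}): φ is true.
  y (successors {u, v, w, y}): φ is false.
  z (successors {x, y}): φ is false.
For instance, at w:
  At w: s is false, ¬□s is true, so s ∧ ¬□s is false.
    At w: □s is false, so ¬□s is true.
      At w: □s requires s at every successor {u, v, w, z}.
        s fails at w, so □s is false at w.
Satisfying worlds: {u, v, x}

u, v, x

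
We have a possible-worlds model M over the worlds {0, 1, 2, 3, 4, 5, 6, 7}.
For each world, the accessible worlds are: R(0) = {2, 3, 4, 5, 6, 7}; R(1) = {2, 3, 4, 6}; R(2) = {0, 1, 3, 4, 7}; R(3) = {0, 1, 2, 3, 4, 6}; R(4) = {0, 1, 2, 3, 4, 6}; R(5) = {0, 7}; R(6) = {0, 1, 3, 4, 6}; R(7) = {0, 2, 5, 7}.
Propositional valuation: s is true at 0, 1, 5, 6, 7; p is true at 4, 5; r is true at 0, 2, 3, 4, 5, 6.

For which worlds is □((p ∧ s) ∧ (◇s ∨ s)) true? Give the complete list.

Recall that □ψ holds at a world iff ψ holds at every accessible world, and ◇ψ holds iff ψ holds at some accessible world.
Let φ = □((p ∧ s) ∧ (◇s ∨ s)). Evaluate φ at each world:
  0 (successors {2, 3, 4, 5, 6, 7}): φ is false.
  1 (successors {2, 3, 4, 6}): φ is false.
  2 (successors {0, 1, 3, 4, 7}): φ is false.
  3 (successors {0, 1, 2, 3, 4, 6}): φ is false.
  4 (successors {0, 1, 2, 3, 4, 6}): φ is false.
  5 (successors {0, 7}): φ is false.
  6 (successors {0, 1, 3, 4, 6}): φ is false.
  7 (successors {0, 2, 5, 7}): φ is false.
For instance, at 6:
  At 6: □((p ∧ s) ∧ (◇s ∨ s)) requires (p ∧ s) ∧ (◇s ∨ s) at every successor {0, 1, 3, 4, 6}.
    (p ∧ s) ∧ (◇s ∨ s) fails at 0, so □((p ∧ s) ∧ (◇s ∨ s)) is false at 6.
      At 0: p ∧ s is false, ◇s ∨ s is true, so (p ∧ s) ∧ (◇s ∨ s) is false.
Satisfying worlds: none.

none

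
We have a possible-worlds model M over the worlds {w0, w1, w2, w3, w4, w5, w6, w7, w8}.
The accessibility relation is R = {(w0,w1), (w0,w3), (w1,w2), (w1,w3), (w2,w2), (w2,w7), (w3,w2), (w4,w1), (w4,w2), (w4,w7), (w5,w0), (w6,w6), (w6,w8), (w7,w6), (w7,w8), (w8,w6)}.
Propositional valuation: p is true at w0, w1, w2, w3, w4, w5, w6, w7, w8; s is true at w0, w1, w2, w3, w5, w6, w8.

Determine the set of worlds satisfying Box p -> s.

w0, w1, w2, w3, w5, w6, w8

Let φ = Box p -> s. Evaluate φ at each world:
  w0 (successors {w1, w3}): φ is true.
  w1 (successors {w2, w3}): φ is true.
  w2 (successors {w2, w7}): φ is true.
  w3 (successors {w2}): φ is true.
  w4 (successors {w1, w2, w7}): φ is false.
  w5 (successors {w0}): φ is true.
  w6 (successors {w6, w8}): φ is true.
  w7 (successors {w6, w8}): φ is false.
  w8 (successors {w6}): φ is true.
For instance, at w5:
  At w5: Box p is true, s is true, so Box p -> s is true.
    At w5: Box p requires p at every successor {w0}.
      At w0: p is true.
    So Box p is true at w5.
Satisfying worlds: {w0, w1, w2, w3, w5, w6, w8}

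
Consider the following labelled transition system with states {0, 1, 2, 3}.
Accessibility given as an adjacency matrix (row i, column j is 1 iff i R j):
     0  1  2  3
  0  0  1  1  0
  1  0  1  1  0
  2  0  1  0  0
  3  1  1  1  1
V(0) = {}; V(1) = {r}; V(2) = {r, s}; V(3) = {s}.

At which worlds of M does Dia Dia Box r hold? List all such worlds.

0, 1, 2, 3

Let φ = Dia Dia Box r. Evaluate φ at each world:
  0 (successors {1, 2}): φ is true.
  1 (successors {1, 2}): φ is true.
  2 (successors {1}): φ is true.
  3 (successors {0, 1, 2, 3}): φ is true.
For instance, at 1:
  At 1: Dia Dia Box r requires Dia Box r at some successor in {1, 2}.
    Dia Box r holds at 1, so Dia Dia Box r is true at 1.
      At 1: Dia Box r requires Box r at some successor in {1, 2}.
        Box r holds at 1, so Dia Box r is true at 1.
Satisfying worlds: {0, 1, 2, 3}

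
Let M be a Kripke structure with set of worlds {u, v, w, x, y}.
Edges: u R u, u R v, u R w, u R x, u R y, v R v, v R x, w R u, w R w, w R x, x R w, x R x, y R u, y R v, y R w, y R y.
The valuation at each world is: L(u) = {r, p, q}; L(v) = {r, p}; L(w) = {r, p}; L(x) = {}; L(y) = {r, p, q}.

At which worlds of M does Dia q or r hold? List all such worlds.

u, v, w, y

Let φ = Dia q or r. Evaluate φ at each world:
  u (successors {u, v, w, x, y}): φ is true.
  v (successors {v, x}): φ is true.
  w (successors {u, w, x}): φ is true.
  x (successors {w, x}): φ is false.
  y (successors {u, v, w, y}): φ is true.
For instance, at w:
  At w: Dia q is true, r is true, so Dia q or r is true.
    At w: Dia q requires q at some successor in {u, w, x}.
      q holds at u, so Dia q is true at w.
Satisfying worlds: {u, v, w, y}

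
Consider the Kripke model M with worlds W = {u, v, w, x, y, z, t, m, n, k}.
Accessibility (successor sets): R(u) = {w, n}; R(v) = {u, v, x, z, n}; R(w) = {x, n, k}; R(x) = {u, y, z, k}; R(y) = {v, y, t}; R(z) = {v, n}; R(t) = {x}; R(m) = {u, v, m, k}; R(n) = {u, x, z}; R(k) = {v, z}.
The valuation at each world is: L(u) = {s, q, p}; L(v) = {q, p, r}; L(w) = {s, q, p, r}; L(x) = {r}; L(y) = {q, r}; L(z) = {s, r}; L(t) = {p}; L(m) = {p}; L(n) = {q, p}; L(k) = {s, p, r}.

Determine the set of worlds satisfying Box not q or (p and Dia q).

u, v, w, t, m, n, k

Let φ = Box not q or (p and Dia q). Evaluate φ at each world:
  u (successors {w, n}): φ is true.
  v (successors {u, v, x, z, n}): φ is true.
  w (successors {x, n, k}): φ is true.
  x (successors {u, y, z, k}): φ is false.
  y (successors {v, y, t}): φ is false.
  z (successors {v, n}): φ is false.
  t (successors {x}): φ is true.
  m (successors {u, v, m, k}): φ is true.
  n (successors {u, x, z}): φ is true.
  k (successors {v, z}): φ is true.
For instance, at t:
  At t: Box not q is true, p and Dia q is false, so Box not q or (p and Dia q) is true.
    At t: Box not q requires not q at every successor {x}.
      At x: not q is true.
    So Box not q is true at t.
    At t: p is true, Dia q is false, so p and Dia q is false.
      At t: Dia q requires q at some successor in {x}.
        At x: q is false.
      So Dia q is false at t.
Satisfying worlds: {u, v, w, t, m, n, k}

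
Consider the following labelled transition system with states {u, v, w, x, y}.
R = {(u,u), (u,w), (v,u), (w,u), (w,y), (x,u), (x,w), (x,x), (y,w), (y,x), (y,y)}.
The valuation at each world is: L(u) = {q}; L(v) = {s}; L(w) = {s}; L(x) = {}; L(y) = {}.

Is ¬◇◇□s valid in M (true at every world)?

Yes

Let φ = ¬◇◇□s. Evaluate φ at each world:
  u (successors {u, w}): φ is true.
  v (successors {u}): φ is true.
  w (successors {u, y}): φ is true.
  x (successors {u, w, x}): φ is true.
  y (successors {w, x, y}): φ is true.
For instance, at x:
  At x: ◇◇□s is false, so ¬◇◇□s is true.
    At x: ◇◇□s requires ◇□s at some successor in {u, w, x}.
      At u: ◇□s is false.
      At w: ◇□s is false.
      At x: ◇□s is false.
    So ◇◇□s is false at x.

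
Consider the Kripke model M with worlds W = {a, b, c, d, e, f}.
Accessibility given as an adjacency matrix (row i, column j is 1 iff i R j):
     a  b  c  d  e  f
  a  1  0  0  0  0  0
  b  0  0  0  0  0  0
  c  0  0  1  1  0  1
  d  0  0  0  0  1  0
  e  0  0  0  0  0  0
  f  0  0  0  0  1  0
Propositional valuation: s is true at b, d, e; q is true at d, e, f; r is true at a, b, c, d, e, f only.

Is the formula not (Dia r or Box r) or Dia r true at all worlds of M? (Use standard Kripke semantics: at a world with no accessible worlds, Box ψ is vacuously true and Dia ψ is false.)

No

Recall that Box ψ holds at a world iff ψ holds at every accessible world, and Dia ψ holds iff ψ holds at some accessible world.
Let φ = not (Dia r or Box r) or Dia r. Evaluate φ at each world:
  a (successors {a}): φ is true.
  b (successors ∅): φ is false.
  c (successors {c, d, f}): φ is true.
  d (successors {e}): φ is true.
  e (successors ∅): φ is false.
  f (successors {e}): φ is true.
Detail at b (counterexample):
  At b: not (Dia r or Box r) is false, Dia r is false, so not (Dia r or Box r) or Dia r is false.
    At b: Dia r or Box r is true, so not (Dia r or Box r) is false.
      At b: Dia r is false, Box r is true, so Dia r or Box r is true.
    At b: no accessible worlds, so Dia r is false.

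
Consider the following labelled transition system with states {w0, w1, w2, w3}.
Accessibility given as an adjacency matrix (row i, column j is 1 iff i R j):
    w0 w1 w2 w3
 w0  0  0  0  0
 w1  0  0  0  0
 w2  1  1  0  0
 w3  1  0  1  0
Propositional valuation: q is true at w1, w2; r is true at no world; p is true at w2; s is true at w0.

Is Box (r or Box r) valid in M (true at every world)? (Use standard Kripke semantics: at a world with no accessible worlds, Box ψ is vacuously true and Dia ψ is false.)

Let φ = Box (r or Box r). Evaluate φ at each world:
  w0 (successors ∅): φ is true.
  w1 (successors ∅): φ is true.
  w2 (successors {w0, w1}): φ is true.
  w3 (successors {w0, w2}): φ is false.
Detail at w3 (counterexample):
  At w3: Box (r or Box r) requires r or Box r at every successor {w0, w2}.
    r or Box r fails at w2, so Box (r or Box r) is false at w3.
      At w2: r is false, Box r is false, so r or Box r is false.

No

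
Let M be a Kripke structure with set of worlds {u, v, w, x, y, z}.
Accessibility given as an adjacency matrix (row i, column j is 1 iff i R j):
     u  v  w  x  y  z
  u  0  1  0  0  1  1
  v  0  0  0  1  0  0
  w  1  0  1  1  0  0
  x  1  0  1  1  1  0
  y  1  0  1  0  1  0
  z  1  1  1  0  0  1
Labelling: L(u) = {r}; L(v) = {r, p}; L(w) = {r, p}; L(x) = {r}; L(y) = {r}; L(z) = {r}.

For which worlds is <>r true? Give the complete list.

u, v, w, x, y, z

Let φ = <>r. Evaluate φ at each world:
  u (successors {v, y, z}): φ is true.
  v (successors {x}): φ is true.
  w (successors {u, w, x}): φ is true.
  x (successors {u, w, x, y}): φ is true.
  y (successors {u, w, y}): φ is true.
  z (successors {u, v, w, z}): φ is true.
For instance, at u:
  At u: <>r requires r at some successor in {v, y, z}.
    r holds at v, so <>r is true at u.
Satisfying worlds: {u, v, w, x, y, z}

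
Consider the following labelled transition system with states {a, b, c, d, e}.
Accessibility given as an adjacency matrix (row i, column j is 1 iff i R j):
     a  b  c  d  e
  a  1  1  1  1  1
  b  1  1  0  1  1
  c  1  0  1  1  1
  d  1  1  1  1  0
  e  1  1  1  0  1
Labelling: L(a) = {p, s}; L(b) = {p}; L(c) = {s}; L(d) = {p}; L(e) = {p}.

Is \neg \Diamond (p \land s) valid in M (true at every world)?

No

Let φ = \neg \Diamond (p \land s). Evaluate φ at each world:
  a (successors {a, b, c, d, e}): φ is false.
  b (successors {a, b, d, e}): φ is false.
  c (successors {a, c, d, e}): φ is false.
  d (successors {a, b, c, d}): φ is false.
  e (successors {a, b, c, e}): φ is false.
Detail at a (counterexample):
  At a: \Diamond (p \land s) is true, so \neg \Diamond (p \land s) is false.
    At a: \Diamond (p \land s) requires p \land s at some successor in {a, b, c, d, e}.
      p \land s holds at a, so \Diamond (p \land s) is true at a.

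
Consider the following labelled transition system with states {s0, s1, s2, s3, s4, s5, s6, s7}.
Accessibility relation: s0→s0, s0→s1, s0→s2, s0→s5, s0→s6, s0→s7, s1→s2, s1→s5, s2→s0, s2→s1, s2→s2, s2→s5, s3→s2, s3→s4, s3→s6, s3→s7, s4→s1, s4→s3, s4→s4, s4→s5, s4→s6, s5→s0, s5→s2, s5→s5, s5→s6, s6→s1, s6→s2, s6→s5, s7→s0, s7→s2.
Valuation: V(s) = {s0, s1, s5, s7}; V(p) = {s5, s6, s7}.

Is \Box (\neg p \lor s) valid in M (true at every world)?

No

Let φ = \Box (\neg p \lor s). Evaluate φ at each world:
  s0 (successors {s0, s1, s2, s5, s6, s7}): φ is false.
  s1 (successors {s2, s5}): φ is true.
  s2 (successors {s0, s1, s2, s5}): φ is true.
  s3 (successors {s2, s4, s6, s7}): φ is false.
  s4 (successors {s1, s3, s4, s5, s6}): φ is false.
  s5 (successors {s0, s2, s5, s6}): φ is false.
  s6 (successors {s1, s2, s5}): φ is true.
  s7 (successors {s0, s2}): φ is true.
Detail at s0 (counterexample):
  At s0: \Box (\neg p \lor s) requires \neg p \lor s at every successor {s0, s1, s2, s5, s6, s7}.
    \neg p \lor s fails at s6, so \Box (\neg p \lor s) is false at s0.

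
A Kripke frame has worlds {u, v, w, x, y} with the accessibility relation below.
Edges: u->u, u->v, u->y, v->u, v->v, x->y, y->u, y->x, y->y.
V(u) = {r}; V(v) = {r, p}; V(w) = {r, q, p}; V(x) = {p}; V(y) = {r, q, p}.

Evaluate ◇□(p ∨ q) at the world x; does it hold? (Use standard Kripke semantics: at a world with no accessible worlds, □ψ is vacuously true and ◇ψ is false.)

No

At x: ◇□(p ∨ q) requires □(p ∨ q) at some successor in {y}.
  At y: □(p ∨ q) is false.
So ◇□(p ∨ q) is false at x.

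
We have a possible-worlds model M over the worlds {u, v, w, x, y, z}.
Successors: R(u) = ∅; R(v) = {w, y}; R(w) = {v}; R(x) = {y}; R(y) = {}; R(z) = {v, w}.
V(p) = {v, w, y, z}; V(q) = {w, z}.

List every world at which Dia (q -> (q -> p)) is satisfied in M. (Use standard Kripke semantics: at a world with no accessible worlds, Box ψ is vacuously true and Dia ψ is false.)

Let φ = Dia (q -> (q -> p)). Evaluate φ at each world:
  u (successors ∅): φ is false.
  v (successors {w, y}): φ is true.
  w (successors {v}): φ is true.
  x (successors {y}): φ is true.
  y (successors ∅): φ is false.
  z (successors {v, w}): φ is true.
For instance, at v:
  At v: Dia (q -> (q -> p)) requires q -> (q -> p) at some successor in {w, y}.
    q -> (q -> p) holds at w, so Dia (q -> (q -> p)) is true at v.
Satisfying worlds: {v, w, x, z}

v, w, x, z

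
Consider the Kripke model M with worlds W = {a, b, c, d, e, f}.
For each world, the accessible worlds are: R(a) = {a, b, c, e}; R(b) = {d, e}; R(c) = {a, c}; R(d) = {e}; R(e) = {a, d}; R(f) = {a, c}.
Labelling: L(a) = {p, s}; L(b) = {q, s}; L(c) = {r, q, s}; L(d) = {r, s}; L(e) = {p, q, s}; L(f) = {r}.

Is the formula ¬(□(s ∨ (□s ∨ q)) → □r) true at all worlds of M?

Yes

Recall that □ψ holds at a world iff ψ holds at every accessible world, and ◇ψ holds iff ψ holds at some accessible world.
Let φ = ¬(□(s ∨ (□s ∨ q)) → □r). Evaluate φ at each world:
  a (successors {a, b, c, e}): φ is true.
  b (successors {d, e}): φ is true.
  c (successors {a, c}): φ is true.
  d (successors {e}): φ is true.
  e (successors {a, d}): φ is true.
  f (successors {a, c}): φ is true.
For instance, at b:
  At b: □(s ∨ (□s ∨ q)) → □r is false, so ¬(□(s ∨ (□s ∨ q)) → □r) is true.
    At b: □(s ∨ (□s ∨ q)) is true, □r is false, so □(s ∨ (□s ∨ q)) → □r is false.
      At b: □(s ∨ (□s ∨ q)) requires s ∨ (□s ∨ q) at every successor {d, e}.
        At d: s ∨ (□s ∨ q) is true.
        At e: s ∨ (□s ∨ q) is true.
      So □(s ∨ (□s ∨ q)) is true at b.
      At b: □r requires r at every successor {d, e}.
        r fails at e, so □r is false at b.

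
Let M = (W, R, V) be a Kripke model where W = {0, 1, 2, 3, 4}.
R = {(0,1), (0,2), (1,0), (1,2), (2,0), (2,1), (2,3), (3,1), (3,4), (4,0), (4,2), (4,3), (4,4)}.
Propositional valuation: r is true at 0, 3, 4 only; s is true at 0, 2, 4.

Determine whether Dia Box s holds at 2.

Yes

At 2: Dia Box s requires Box s at some successor in {0, 1, 3}.
  Box s holds at 1, so Dia Box s is true at 2.
    At 1: Box s requires s at every successor {0, 2}.
      At 0: s is true.
      At 2: s is true.
    So Box s is true at 1.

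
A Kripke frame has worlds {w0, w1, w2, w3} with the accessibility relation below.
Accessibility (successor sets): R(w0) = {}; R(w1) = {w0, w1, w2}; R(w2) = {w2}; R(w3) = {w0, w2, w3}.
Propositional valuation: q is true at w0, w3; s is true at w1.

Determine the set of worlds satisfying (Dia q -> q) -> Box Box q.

Let φ = (Dia q -> q) -> Box Box q. Evaluate φ at each world:
  w0 (successors ∅): φ is true.
  w1 (successors {w0, w1, w2}): φ is true.
  w2 (successors {w2}): φ is false.
  w3 (successors {w0, w2, w3}): φ is false.
For instance, at w2:
  At w2: Dia q -> q is true, Box Box q is false, so (Dia q -> q) -> Box Box q is false.
    At w2: Dia q is false, q is false, so Dia q -> q is true.
      At w2: Dia q requires q at some successor in {w2}.
        At w2: q is false.
      So Dia q is false at w2.
    At w2: Box Box q requires Box q at every successor {w2}.
      Box q fails at w2, so Box Box q is false at w2.
Satisfying worlds: {w0, w1}

w0, w1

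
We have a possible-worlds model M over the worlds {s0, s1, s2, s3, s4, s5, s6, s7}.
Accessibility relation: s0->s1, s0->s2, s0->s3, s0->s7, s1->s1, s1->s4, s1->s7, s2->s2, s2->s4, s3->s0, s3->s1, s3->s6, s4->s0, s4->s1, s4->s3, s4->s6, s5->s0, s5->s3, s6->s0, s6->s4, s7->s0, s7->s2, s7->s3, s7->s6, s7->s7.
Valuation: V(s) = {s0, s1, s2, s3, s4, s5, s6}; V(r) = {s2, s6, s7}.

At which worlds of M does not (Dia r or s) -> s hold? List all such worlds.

s0, s1, s2, s3, s4, s5, s6, s7

Let φ = not (Dia r or s) -> s. Evaluate φ at each world:
  s0 (successors {s1, s2, s3, s7}): φ is true.
  s1 (successors {s1, s4, s7}): φ is true.
  s2 (successors {s2, s4}): φ is true.
  s3 (successors {s0, s1, s6}): φ is true.
  s4 (successors {s0, s1, s3, s6}): φ is true.
  s5 (successors {s0, s3}): φ is true.
  s6 (successors {s0, s4}): φ is true.
  s7 (successors {s0, s2, s3, s6, s7}): φ is true.
For instance, at s0:
  At s0: not (Dia r or s) is false, s is true, so not (Dia r or s) -> s is true.
    At s0: Dia r or s is true, so not (Dia r or s) is false.
      At s0: Dia r is true, s is true, so Dia r or s is true.
Satisfying worlds: {s0, s1, s2, s3, s4, s5, s6, s7}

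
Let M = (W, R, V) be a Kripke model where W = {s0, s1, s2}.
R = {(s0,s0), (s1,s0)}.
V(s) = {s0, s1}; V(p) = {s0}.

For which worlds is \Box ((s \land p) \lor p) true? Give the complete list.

Let φ = \Box ((s \land p) \lor p). Evaluate φ at each world:
  s0 (successors {s0}): φ is true.
  s1 (successors {s0}): φ is true.
  s2 (successors ∅): φ is true.
For instance, at s0:
  At s0: \Box ((s \land p) \lor p) requires (s \land p) \lor p at every successor {s0}.
    At s0: (s \land p) \lor p is true.
  So \Box ((s \land p) \lor p) is true at s0.
Satisfying worlds: {s0, s1, s2}

s0, s1, s2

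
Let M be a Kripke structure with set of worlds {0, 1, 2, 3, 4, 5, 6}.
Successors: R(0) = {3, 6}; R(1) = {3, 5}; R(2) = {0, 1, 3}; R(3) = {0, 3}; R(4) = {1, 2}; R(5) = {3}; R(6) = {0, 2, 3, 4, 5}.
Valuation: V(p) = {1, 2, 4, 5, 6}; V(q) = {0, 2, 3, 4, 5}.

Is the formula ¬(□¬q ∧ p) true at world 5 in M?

Recall that □ψ holds at a world iff ψ holds at every accessible world, and ◇ψ holds iff ψ holds at some accessible world.
At 5: □¬q ∧ p is false, so ¬(□¬q ∧ p) is true.
  At 5: □¬q is false, p is true, so □¬q ∧ p is false.
    At 5: □¬q requires ¬q at every successor {3}.
      ¬q fails at 3, so □¬q is false at 5.

Yes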